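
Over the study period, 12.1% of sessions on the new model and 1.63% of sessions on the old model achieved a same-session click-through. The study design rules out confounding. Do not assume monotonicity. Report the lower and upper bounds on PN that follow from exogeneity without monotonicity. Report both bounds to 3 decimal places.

0.865 ≤ PN ≤ 1.000

p₁ = 0.121, p₀ = 0.0163.
Under exogeneity alone the bounds on PN are max{0,(p₁−p₀)/p₁} ≤ PN ≤ min{1,(1−p₀)/p₁}.
  lower = (p₁ − p₀)/p₁ = 0.1047 / 0.121 ≈ 0.8653
  upper = min{1, (1 − p₀)/p₁} = 0.9837 / 0.121 ≈ 8.1298 → capped at 1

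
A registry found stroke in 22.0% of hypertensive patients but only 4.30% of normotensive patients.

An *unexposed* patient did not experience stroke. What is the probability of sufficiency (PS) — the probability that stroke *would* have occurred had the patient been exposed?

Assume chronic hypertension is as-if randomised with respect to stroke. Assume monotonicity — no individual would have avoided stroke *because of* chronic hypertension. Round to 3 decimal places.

p₁ = 0.22, p₀ = 0.043.
Under exogeneity and monotonicity, PS = (p₁ − p₀) / (1 − p₀).
PS = (0.22 − 0.043) / (1 − 0.043) = 0.177 / 0.957 ≈ 0.1850

PS ≈ 0.185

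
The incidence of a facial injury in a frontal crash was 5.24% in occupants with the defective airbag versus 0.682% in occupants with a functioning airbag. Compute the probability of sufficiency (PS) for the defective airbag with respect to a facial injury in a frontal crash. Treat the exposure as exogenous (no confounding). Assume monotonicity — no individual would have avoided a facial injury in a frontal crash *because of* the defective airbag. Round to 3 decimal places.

p₁ = 0.0524, p₀ = 0.00682.
Under exogeneity and monotonicity, PS = (p₁ − p₀) / (1 − p₀).
PS = (0.0524 − 0.00682) / (1 − 0.00682) = 0.04558 / 0.99318 ≈ 0.0459

PS ≈ 0.046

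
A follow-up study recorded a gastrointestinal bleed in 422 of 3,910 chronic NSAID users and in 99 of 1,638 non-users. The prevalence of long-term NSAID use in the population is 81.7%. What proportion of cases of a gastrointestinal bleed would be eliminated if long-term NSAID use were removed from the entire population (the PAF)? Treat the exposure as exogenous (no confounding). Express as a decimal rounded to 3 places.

PAF ≈ 0.391

p₁ = P(outcome | exposed) = 422/3910 = 0.10793
p₀ = P(outcome | unexposed) = 99/1638 = 0.06044
Overall risk P(Y=1) = π·p₁ + (1−π)·p₀ = 0.817×0.10793 + 0.183×0.06044 = 0.099238.
Under exogeneity, PAF = [P(Y=1) − p₀] / P(Y=1).
PAF = (0.099238 − 0.06044) / 0.099238 ≈ 0.3910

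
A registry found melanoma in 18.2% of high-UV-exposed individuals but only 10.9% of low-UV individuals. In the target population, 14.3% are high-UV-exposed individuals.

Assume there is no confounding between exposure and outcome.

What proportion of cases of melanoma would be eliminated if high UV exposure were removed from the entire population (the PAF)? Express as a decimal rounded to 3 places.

p₁ = 0.182, p₀ = 0.109.
Overall risk P(Y=1) = π·p₁ + (1−π)·p₀ = 0.143×0.182 + 0.857×0.109 = 0.11944.
Under exogeneity, PAF = [P(Y=1) − p₀] / P(Y=1).
PAF = (0.11944 − 0.109) / 0.11944 ≈ 0.0874

PAF ≈ 0.087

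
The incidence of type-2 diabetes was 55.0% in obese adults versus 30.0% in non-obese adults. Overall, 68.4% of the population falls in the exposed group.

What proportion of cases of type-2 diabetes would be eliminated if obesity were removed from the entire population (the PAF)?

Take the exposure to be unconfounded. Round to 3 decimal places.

p₁ = 0.55, p₀ = 0.3.
Overall risk P(Y=1) = π·p₁ + (1−π)·p₀ = 0.684×0.55 + 0.316×0.3 = 0.471.
Under exogeneity, PAF = [P(Y=1) − p₀] / P(Y=1).
PAF = (0.471 − 0.3) / 0.471 ≈ 0.3631

PAF ≈ 0.363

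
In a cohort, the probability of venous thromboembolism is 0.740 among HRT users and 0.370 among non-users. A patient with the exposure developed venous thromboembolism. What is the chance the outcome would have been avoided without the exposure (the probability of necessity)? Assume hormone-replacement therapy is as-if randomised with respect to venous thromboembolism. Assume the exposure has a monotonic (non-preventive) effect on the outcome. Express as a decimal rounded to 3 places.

Let p₁ = 0.74, p₀ = 0.37.
Under exogeneity and monotonicity, PN = (p₁ − p₀) / p₁.
PN = (0.74 − 0.37) / 0.74 = 0.37 / 0.74 ≈ 0.5000

PN ≈ 0.500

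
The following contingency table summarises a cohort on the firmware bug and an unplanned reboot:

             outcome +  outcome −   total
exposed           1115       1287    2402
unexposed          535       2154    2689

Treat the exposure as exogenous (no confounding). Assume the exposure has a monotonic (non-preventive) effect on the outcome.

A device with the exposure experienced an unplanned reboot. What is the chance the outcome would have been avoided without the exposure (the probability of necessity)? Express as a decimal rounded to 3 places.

p₁ = P(outcome | exposed) = 1115/2402 = 0.4642
p₀ = P(outcome | unexposed) = 535/2689 = 0.19896
Under exogeneity and monotonicity, PN = (p₁ − p₀)/p₁.
PN = (0.4642 − 0.19896) / 0.4642 ≈ 0.5714

PN ≈ 0.571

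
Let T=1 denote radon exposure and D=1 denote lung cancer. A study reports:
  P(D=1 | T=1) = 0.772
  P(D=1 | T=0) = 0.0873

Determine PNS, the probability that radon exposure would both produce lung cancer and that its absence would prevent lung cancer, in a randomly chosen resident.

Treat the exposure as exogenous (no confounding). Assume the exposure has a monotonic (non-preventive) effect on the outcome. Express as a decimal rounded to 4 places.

PNS ≈ 0.6847

Let p₁ = 0.772, p₀ = 0.0873.
Under exogeneity and monotonicity, PNS = p₁ − p₀.
PNS = 0.772 − 0.0873 = 0.6847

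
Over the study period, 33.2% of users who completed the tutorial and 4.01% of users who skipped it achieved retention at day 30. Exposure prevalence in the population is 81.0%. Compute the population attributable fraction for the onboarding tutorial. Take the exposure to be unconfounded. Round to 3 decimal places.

p₁ = 0.332, p₀ = 0.0401.
Overall risk P(Y=1) = π·p₁ + (1−π)·p₀ = 0.81×0.332 + 0.19×0.0401 = 0.27654.
Under exogeneity, PAF = [P(Y=1) − p₀] / P(Y=1).
PAF = (0.27654 − 0.0401) / 0.27654 ≈ 0.8550

PAF ≈ 0.855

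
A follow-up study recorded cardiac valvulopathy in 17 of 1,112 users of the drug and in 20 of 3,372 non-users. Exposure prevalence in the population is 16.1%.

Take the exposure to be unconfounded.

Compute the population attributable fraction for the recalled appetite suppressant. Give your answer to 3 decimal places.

p₁ = P(outcome | exposed) = 17/1112 = 0.015288
p₀ = P(outcome | unexposed) = 20/3372 = 0.0059312
Overall risk P(Y=1) = π·p₁ + (1−π)·p₀ = 0.161×0.015288 + 0.839×0.0059312 = 0.0074376.
Under exogeneity, PAF = [P(Y=1) − p₀] / P(Y=1).
PAF = (0.0074376 − 0.0059312) / 0.0074376 ≈ 0.2025

PAF ≈ 0.203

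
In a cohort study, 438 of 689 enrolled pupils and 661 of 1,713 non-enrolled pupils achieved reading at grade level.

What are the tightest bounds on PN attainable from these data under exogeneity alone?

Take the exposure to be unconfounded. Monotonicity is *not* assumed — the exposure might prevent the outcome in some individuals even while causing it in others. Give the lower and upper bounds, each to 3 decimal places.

p₁ = P(outcome | exposed) = 438/689 = 0.6357
p₀ = P(outcome | unexposed) = 661/1713 = 0.38587
Under exogeneity alone the bounds on PN are max{0,(p₁−p₀)/p₁} ≤ PN ≤ min{1,(1−p₀)/p₁}.
  lower = (p₁ − p₀)/p₁ = 0.24983 / 0.6357 ≈ 0.3930
  upper = min{1, (1 − p₀)/p₁} = 0.61413 / 0.6357 ≈ 0.9661

0.393 ≤ PN ≤ 0.966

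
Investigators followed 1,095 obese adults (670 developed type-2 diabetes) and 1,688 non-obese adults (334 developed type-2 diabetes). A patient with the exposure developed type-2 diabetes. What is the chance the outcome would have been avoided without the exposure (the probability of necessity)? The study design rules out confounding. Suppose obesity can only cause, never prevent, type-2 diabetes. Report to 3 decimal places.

PN ≈ 0.677

p₁ = P(outcome | exposed) = 670/1095 = 0.61187
p₀ = P(outcome | unexposed) = 334/1688 = 0.19787
Under exogeneity and monotonicity, PN = (p₁ − p₀) / p₁.
PN = (0.61187 − 0.19787) / 0.61187 = 0.414 / 0.61187 ≈ 0.6766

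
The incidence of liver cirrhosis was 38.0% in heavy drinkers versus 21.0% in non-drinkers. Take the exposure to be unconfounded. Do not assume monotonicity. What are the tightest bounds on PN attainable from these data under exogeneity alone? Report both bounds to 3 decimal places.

p₁ = 0.38, p₀ = 0.21.
Under exogeneity alone the bounds on PN are max{0,(p₁−p₀)/p₁} ≤ PN ≤ min{1,(1−p₀)/p₁}.
  lower = (p₁ − p₀)/p₁ = 0.17 / 0.38 ≈ 0.4474
  upper = min{1, (1 − p₀)/p₁} = 0.79 / 0.38 ≈ 2.0789 → capped at 1

0.447 ≤ PN ≤ 1.000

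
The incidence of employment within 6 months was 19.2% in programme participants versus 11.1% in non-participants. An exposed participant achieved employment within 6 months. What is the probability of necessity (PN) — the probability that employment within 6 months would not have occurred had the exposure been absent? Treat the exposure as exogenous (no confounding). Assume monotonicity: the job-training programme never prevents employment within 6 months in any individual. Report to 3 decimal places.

PN ≈ 0.422

p₁ = 0.192, p₀ = 0.111.
Under exogeneity and monotonicity, PN = (p₁ − p₀) / p₁.
PN = (0.192 − 0.111) / 0.192 = 0.081 / 0.192 ≈ 0.4219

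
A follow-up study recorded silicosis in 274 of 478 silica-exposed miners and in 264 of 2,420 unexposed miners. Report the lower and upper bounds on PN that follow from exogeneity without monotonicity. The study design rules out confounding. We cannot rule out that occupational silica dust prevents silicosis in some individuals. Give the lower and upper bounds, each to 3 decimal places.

p₁ = P(outcome | exposed) = 274/478 = 0.57322
p₀ = P(outcome | unexposed) = 264/2420 = 0.10909
Under exogeneity alone the bounds on PN are max{0,(p₁−p₀)/p₁} ≤ PN ≤ min{1,(1−p₀)/p₁}.
  lower = (p₁ − p₀)/p₁ = 0.46413 / 0.57322 ≈ 0.8097
  upper = min{1, (1 − p₀)/p₁} = 0.89091 / 0.57322 ≈ 1.5542 → capped at 1

0.810 ≤ PN ≤ 1.000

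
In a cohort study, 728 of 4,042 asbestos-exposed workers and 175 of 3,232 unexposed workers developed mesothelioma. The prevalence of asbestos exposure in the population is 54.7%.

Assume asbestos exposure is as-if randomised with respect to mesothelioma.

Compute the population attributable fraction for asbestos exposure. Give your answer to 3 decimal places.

p₁ = P(outcome | exposed) = 728/4042 = 0.18011
p₀ = P(outcome | unexposed) = 175/3232 = 0.054146
Overall risk P(Y=1) = π·p₁ + (1−π)·p₀ = 0.547×0.18011 + 0.453×0.054146 = 0.12305.
Under exogeneity, PAF = [P(Y=1) − p₀] / P(Y=1).
PAF = (0.12305 − 0.054146) / 0.12305 ≈ 0.5600

PAF ≈ 0.560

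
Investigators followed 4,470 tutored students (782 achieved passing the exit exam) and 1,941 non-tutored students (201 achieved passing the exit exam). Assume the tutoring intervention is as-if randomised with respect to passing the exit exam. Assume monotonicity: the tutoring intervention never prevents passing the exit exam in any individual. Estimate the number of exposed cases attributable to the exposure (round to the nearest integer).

about 319 cases

p₁ = P(outcome | exposed) = 782/4470 = 0.17494
p₀ = P(outcome | unexposed) = 201/1941 = 0.10355
PN = (p₁ − p₀)/p₁ = (0.17494 − 0.10355) / 0.17494 ≈ 0.40807.
Attributable cases ≈ PN × (exposed cases) = 0.40807 × 782 ≈ 319.11.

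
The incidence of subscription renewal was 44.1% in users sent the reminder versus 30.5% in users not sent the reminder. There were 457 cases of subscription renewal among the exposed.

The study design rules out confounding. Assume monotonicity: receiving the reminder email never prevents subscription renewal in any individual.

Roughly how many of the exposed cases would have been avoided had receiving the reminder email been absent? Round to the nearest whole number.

about 141 cases

p₁ = 0.441, p₀ = 0.305.
PN = (p₁ − p₀)/p₁ = (0.441 − 0.305) / 0.441 ≈ 0.30839.
Attributable cases ≈ PN × (exposed cases) = 0.30839 × 457 ≈ 140.93.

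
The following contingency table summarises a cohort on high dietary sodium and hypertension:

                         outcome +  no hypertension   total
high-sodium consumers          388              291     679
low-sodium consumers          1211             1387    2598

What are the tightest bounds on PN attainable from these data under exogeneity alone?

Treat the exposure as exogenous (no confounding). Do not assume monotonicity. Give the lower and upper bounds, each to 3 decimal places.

0.184 ≤ PN ≤ 0.934

p₁ = P(outcome | exposed) = 388/679 = 0.57143
p₀ = P(outcome | unexposed) = 1211/2598 = 0.46613
Under exogeneity alone the bounds on PN are max{0,(p₁−p₀)/p₁} ≤ PN ≤ min{1,(1−p₀)/p₁}.
  lower = (p₁ − p₀)/p₁ = 0.1053 / 0.57143 ≈ 0.1843
  upper = min{1, (1 − p₀)/p₁} = 0.53387 / 0.57143 ≈ 0.9343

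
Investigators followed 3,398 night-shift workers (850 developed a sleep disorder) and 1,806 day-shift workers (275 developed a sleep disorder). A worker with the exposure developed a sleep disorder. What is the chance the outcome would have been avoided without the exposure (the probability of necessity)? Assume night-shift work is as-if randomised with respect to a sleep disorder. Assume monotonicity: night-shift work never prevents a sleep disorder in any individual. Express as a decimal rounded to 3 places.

PN ≈ 0.391

p₁ = P(outcome | exposed) = 850/3398 = 0.25015
p₀ = P(outcome | unexposed) = 275/1806 = 0.15227
Under exogeneity and monotonicity, PN = (p₁ − p₀) / p₁.
PN = (0.25015 − 0.15227) / 0.25015 = 0.097877 / 0.25015 ≈ 0.3913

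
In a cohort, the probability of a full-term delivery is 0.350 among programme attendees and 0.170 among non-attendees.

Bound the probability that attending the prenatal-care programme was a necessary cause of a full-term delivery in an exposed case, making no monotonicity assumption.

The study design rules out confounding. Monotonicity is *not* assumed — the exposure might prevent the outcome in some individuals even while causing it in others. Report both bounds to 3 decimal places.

Let p₁ = 0.35, p₀ = 0.17.
Under exogeneity alone the bounds on PN are max{0,(p₁−p₀)/p₁} ≤ PN ≤ min{1,(1−p₀)/p₁}.
  lower = (p₁ − p₀)/p₁ = 0.18 / 0.35 ≈ 0.5143
  upper = min{1, (1 − p₀)/p₁} = 0.83 / 0.35 ≈ 2.3714 → capped at 1

0.514 ≤ PN ≤ 1.000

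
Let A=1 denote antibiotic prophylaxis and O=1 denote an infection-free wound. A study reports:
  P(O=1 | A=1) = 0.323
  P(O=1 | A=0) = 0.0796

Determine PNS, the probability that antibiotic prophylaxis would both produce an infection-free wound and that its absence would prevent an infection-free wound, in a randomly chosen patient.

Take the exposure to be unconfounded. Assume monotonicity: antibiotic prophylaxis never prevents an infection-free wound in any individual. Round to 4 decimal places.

PNS ≈ 0.2434

Let p₁ = 0.323, p₀ = 0.0796.
Under exogeneity and monotonicity, PNS = p₁ − p₀.
PNS = 0.323 − 0.0796 = 0.2434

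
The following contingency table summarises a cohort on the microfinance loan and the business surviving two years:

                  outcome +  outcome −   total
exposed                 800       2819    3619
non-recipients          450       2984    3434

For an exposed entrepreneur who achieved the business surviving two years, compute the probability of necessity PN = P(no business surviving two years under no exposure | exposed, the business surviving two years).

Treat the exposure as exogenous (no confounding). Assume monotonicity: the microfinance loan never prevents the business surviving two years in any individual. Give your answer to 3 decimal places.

p₁ = P(outcome | exposed) = 800/3619 = 0.22106
p₀ = P(outcome | unexposed) = 450/3434 = 0.13104
Under exogeneity and monotonicity, PN = (p₁ − p₀)/p₁.
PN = (0.22106 − 0.13104) / 0.22106 ≈ 0.4072

PN ≈ 0.407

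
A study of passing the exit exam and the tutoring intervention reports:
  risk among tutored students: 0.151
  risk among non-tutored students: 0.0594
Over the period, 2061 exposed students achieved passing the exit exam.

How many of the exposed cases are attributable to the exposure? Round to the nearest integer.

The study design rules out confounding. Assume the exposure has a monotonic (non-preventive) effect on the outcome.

about 1250 cases

Let p₁ = 0.151, p₀ = 0.0594.
PN = (p₁ − p₀)/p₁ = (0.151 − 0.0594) / 0.151 ≈ 0.60662.
Attributable cases ≈ PN × (exposed cases) = 0.60662 × 2061 ≈ 1250.25.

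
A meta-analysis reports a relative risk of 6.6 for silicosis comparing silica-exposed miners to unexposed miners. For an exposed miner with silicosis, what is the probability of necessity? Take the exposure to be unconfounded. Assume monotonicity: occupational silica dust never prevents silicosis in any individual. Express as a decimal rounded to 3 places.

PN ≈ 0.848

Under exogeneity and monotonicity, PN = (RR − 1) / RR = 1 − 1/RR.
PN = (6.6 − 1) / 6.6 = 5.6 / 6.6 ≈ 0.8485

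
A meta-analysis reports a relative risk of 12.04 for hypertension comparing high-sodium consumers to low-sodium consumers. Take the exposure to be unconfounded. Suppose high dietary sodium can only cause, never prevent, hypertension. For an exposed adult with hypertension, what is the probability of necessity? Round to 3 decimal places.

PN ≈ 0.917

Under exogeneity and monotonicity, PN = (RR − 1) / RR = 1 − 1/RR.
PN = (12.04 − 1) / 12.04 = 11.04 / 12.04 ≈ 0.9169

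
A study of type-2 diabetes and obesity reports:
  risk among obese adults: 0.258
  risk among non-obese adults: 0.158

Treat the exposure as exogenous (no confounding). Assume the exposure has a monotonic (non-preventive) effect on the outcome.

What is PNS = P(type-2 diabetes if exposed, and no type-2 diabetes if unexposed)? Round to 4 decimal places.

PNS ≈ 0.1000

Let p₁ = 0.258, p₀ = 0.158.
Under exogeneity and monotonicity, PNS = p₁ − p₀.
PNS = 0.258 − 0.158 = 0.1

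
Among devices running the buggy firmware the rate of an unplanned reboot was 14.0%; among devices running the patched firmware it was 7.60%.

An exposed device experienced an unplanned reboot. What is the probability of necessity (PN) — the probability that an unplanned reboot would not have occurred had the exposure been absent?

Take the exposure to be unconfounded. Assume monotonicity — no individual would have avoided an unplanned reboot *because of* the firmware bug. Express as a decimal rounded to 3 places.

p₁ = 0.14, p₀ = 0.076.
Under exogeneity and monotonicity, PN = (p₁ − p₀) / p₁.
PN = (0.14 − 0.076) / 0.14 = 0.064 / 0.14 ≈ 0.4571

PN ≈ 0.457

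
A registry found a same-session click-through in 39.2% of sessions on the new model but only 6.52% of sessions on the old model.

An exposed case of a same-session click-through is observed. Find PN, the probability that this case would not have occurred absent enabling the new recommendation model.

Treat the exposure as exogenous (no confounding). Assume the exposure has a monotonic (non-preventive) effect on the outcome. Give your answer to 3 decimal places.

p₁ = 0.392, p₀ = 0.0652.
Under exogeneity and monotonicity, PN = (p₁ − p₀) / p₁.
PN = (0.392 − 0.0652) / 0.392 = 0.3268 / 0.392 ≈ 0.8337

PN ≈ 0.834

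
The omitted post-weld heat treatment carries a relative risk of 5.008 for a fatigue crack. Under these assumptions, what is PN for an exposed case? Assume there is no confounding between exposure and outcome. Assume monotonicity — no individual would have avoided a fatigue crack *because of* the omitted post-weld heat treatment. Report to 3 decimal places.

Under exogeneity and monotonicity, PN = (RR − 1) / RR = 1 − 1/RR.
PN = (5.008 − 1) / 5.008 = 4.008 / 5.008 ≈ 0.8003

PN ≈ 0.800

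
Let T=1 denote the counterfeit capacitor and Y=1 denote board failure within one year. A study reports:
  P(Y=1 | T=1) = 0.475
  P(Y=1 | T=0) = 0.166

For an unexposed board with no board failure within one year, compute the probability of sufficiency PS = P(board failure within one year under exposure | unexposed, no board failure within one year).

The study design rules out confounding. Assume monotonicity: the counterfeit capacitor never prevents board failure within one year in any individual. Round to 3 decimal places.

PS ≈ 0.371

Let p₁ = 0.475, p₀ = 0.166.
Under exogeneity and monotonicity, PS = (p₁ − p₀) / (1 − p₀).
PS = (0.475 − 0.166) / (1 − 0.166) = 0.309 / 0.834 ≈ 0.3705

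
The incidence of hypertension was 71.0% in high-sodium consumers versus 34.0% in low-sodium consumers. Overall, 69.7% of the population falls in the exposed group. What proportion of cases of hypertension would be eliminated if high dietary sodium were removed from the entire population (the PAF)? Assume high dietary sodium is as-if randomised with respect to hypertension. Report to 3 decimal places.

PAF ≈ 0.431

p₁ = 0.71, p₀ = 0.34.
Overall risk P(Y=1) = π·p₁ + (1−π)·p₀ = 0.697×0.71 + 0.303×0.34 = 0.59789.
Under exogeneity, PAF = [P(Y=1) − p₀] / P(Y=1).
PAF = (0.59789 − 0.34) / 0.59789 ≈ 0.4313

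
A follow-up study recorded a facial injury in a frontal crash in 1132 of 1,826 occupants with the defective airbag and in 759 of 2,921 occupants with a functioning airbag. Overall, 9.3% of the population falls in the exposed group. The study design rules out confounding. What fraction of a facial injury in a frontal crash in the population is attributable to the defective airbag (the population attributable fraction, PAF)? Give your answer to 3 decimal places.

PAF ≈ 0.114

p₁ = P(outcome | exposed) = 1132/1826 = 0.61993
p₀ = P(outcome | unexposed) = 759/2921 = 0.25984
Overall risk P(Y=1) = π·p₁ + (1−π)·p₀ = 0.093×0.61993 + 0.907×0.25984 = 0.29333.
Under exogeneity, PAF = [P(Y=1) − p₀] / P(Y=1).
PAF = (0.29333 − 0.25984) / 0.29333 ≈ 0.1142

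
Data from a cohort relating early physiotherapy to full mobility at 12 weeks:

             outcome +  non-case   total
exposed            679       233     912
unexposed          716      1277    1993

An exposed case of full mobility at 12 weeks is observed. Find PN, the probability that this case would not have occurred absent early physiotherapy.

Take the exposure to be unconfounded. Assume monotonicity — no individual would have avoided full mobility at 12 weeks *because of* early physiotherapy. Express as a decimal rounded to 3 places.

PN ≈ 0.517

p₁ = P(outcome | exposed) = 679/912 = 0.74452
p₀ = P(outcome | unexposed) = 716/1993 = 0.35926
Under exogeneity and monotonicity, PN = (p₁ − p₀)/p₁.
PN = (0.74452 − 0.35926) / 0.74452 ≈ 0.5175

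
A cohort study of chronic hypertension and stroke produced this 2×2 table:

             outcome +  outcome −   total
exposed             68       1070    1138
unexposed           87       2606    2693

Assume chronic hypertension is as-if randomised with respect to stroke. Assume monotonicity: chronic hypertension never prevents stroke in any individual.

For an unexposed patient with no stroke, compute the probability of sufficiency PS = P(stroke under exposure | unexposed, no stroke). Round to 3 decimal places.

p₁ = P(outcome | exposed) = 68/1138 = 0.059754
p₀ = P(outcome | unexposed) = 87/2693 = 0.032306
Under exogeneity and monotonicity, PS = (p₁ − p₀) / (1 − p₀).
PS = (0.059754 − 0.032306) / (1 − 0.032306) = 0.027448 / 0.96769 ≈ 0.0284

PS ≈ 0.028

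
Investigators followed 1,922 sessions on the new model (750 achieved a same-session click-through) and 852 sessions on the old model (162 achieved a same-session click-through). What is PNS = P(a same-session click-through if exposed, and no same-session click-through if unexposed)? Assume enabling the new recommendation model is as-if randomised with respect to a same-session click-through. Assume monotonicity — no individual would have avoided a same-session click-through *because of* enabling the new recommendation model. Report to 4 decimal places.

PNS ≈ 0.2001

p₁ = P(outcome | exposed) = 750/1922 = 0.39022
p₀ = P(outcome | unexposed) = 162/852 = 0.19014
Under exogeneity and monotonicity, PNS = p₁ − p₀.
PNS = 0.39022 − 0.19014 = 0.20008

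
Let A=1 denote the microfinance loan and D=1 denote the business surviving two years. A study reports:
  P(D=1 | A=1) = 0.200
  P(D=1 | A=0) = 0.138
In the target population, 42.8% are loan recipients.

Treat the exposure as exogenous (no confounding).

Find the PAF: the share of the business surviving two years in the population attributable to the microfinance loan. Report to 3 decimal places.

PAF ≈ 0.161

Let p₁ = 0.2, p₀ = 0.138.
Overall risk P(Y=1) = π·p₁ + (1−π)·p₀ = 0.428×0.2 + 0.572×0.138 = 0.16454.
Under exogeneity, PAF = [P(Y=1) − p₀] / P(Y=1).
PAF = (0.16454 − 0.138) / 0.16454 ≈ 0.1613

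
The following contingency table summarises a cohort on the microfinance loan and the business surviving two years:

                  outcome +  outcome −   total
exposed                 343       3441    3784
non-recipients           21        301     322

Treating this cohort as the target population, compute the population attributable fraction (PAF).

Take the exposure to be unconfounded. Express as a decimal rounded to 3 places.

PAF ≈ 0.264

p₁ = P(outcome | exposed) = 343/3784 = 0.090645
p₀ = P(outcome | unexposed) = 21/322 = 0.065217
Exposure prevalence π = 3784/4106 = 0.92158; overall risk P(Y=1) = 0.088651.
Under exogeneity, PAF = [P(Y=1) − p₀]/P(Y=1).
PAF = (0.088651 − 0.065217) / 0.088651 ≈ 0.2643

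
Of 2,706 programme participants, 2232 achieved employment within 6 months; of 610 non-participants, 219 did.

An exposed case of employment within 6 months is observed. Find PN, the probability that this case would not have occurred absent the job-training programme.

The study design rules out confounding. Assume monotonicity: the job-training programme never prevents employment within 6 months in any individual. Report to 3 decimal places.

PN ≈ 0.565

p₁ = P(outcome | exposed) = 2232/2706 = 0.82483
p₀ = P(outcome | unexposed) = 219/610 = 0.35902
Under exogeneity and monotonicity, PN = (p₁ − p₀) / p₁.
PN = (0.82483 − 0.35902) / 0.82483 = 0.46582 / 0.82483 ≈ 0.5647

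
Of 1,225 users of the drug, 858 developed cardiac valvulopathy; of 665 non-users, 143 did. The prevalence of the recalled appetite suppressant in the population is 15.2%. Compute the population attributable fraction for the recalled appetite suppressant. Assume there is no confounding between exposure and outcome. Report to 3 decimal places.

PAF ≈ 0.255

p₁ = P(outcome | exposed) = 858/1225 = 0.70041
p₀ = P(outcome | unexposed) = 143/665 = 0.21504
Overall risk P(Y=1) = π·p₁ + (1−π)·p₀ = 0.152×0.70041 + 0.848×0.21504 = 0.28881.
Under exogeneity, PAF = [P(Y=1) − p₀] / P(Y=1).
PAF = (0.28881 − 0.21504) / 0.28881 ≈ 0.2554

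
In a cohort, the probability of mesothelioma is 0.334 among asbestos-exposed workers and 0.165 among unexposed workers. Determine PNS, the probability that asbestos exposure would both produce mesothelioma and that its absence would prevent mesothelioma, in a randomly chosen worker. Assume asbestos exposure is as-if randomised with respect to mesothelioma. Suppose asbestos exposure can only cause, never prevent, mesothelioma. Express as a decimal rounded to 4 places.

Let p₁ = 0.334, p₀ = 0.165.
Under exogeneity and monotonicity, PNS = p₁ − p₀.
PNS = 0.334 − 0.165 = 0.169

PNS ≈ 0.1690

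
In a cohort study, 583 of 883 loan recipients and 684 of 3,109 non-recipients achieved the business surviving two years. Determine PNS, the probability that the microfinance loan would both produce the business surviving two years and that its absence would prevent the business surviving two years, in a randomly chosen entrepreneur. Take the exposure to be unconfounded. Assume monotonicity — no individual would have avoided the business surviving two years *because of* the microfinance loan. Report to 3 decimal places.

PNS ≈ 0.440

p₁ = P(outcome | exposed) = 583/883 = 0.66025
p₀ = P(outcome | unexposed) = 684/3109 = 0.22001
Under exogeneity and monotonicity, PNS = p₁ − p₀.
PNS = 0.66025 − 0.22001 = 0.44024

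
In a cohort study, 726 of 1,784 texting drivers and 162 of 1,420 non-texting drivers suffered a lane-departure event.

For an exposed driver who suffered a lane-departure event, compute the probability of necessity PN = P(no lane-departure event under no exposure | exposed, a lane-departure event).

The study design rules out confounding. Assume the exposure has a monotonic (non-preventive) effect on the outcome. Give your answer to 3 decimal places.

PN ≈ 0.720

p₁ = P(outcome | exposed) = 726/1784 = 0.40695
p₀ = P(outcome | unexposed) = 162/1420 = 0.11408
Under exogeneity and monotonicity, PN = (p₁ − p₀) / p₁.
PN = (0.40695 − 0.11408) / 0.40695 = 0.29287 / 0.40695 ≈ 0.7197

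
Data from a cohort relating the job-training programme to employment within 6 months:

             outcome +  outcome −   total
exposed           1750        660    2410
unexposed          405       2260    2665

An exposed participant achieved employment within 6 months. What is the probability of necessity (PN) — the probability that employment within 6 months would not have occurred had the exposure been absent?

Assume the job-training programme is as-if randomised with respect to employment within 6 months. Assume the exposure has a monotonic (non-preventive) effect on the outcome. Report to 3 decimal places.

p₁ = P(outcome | exposed) = 1750/2410 = 0.72614
p₀ = P(outcome | unexposed) = 405/2665 = 0.15197
Under exogeneity and monotonicity, PN = (p₁ − p₀)/p₁.
PN = (0.72614 − 0.15197) / 0.72614 ≈ 0.7907

PN ≈ 0.791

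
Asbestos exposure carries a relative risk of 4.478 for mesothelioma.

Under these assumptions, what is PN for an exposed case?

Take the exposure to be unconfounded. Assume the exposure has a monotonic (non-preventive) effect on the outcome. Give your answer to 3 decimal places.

PN ≈ 0.777

Under exogeneity and monotonicity, PN = (RR − 1) / RR = 1 − 1/RR.
PN = (4.478 − 1) / 4.478 = 3.478 / 4.478 ≈ 0.7767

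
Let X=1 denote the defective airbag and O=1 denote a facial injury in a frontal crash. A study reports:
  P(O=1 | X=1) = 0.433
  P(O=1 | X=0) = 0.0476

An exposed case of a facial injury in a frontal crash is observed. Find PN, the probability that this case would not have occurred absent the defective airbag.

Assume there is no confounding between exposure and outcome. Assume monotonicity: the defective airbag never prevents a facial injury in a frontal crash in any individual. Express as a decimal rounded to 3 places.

Let p₁ = 0.433, p₀ = 0.0476.
Under exogeneity and monotonicity, PN = (p₁ − p₀) / p₁.
PN = (0.433 − 0.0476) / 0.433 = 0.3854 / 0.433 ≈ 0.8901

PN ≈ 0.890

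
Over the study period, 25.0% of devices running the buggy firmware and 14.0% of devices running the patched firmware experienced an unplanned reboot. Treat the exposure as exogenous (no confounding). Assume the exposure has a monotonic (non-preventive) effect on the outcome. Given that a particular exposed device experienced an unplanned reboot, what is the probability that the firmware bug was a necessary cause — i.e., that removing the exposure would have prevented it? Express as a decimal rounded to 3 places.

PN ≈ 0.440

p₁ = 0.25, p₀ = 0.14.
Under exogeneity and monotonicity, PN = (p₁ − p₀) / p₁.
PN = (0.25 − 0.14) / 0.25 = 0.11 / 0.25 ≈ 0.4400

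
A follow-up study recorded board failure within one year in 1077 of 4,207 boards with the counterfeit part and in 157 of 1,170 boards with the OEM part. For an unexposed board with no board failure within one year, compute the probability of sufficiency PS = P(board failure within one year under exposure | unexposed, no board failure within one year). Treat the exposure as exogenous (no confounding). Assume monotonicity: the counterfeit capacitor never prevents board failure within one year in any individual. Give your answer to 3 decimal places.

PS ≈ 0.141

p₁ = P(outcome | exposed) = 1077/4207 = 0.256
p₀ = P(outcome | unexposed) = 157/1170 = 0.13419
Under exogeneity and monotonicity, PS = (p₁ − p₀) / (1 − p₀).
PS = (0.256 − 0.13419) / (1 − 0.13419) = 0.12181 / 0.86581 ≈ 0.1407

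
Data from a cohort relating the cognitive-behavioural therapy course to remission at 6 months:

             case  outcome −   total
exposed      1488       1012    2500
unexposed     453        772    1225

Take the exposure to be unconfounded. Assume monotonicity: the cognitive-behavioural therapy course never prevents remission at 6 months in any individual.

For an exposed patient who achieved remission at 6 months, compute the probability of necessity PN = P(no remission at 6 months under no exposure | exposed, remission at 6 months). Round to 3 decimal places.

PN ≈ 0.379

p₁ = P(outcome | exposed) = 1488/2500 = 0.5952
p₀ = P(outcome | unexposed) = 453/1225 = 0.3698
Under exogeneity and monotonicity, PN = (p₁ − p₀)/p₁.
PN = (0.5952 − 0.3698) / 0.5952 ≈ 0.3787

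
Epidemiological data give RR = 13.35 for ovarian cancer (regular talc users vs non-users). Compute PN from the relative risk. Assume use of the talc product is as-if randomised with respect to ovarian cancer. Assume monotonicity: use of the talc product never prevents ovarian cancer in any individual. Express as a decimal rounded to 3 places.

Under exogeneity and monotonicity, PN = (RR − 1) / RR = 1 − 1/RR.
PN = (13.35 − 1) / 13.35 = 12.35 / 13.35 ≈ 0.9251

PN ≈ 0.925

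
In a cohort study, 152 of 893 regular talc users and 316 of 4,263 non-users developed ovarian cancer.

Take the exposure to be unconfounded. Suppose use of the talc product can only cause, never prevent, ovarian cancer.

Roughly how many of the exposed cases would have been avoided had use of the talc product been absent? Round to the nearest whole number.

p₁ = P(outcome | exposed) = 152/893 = 0.17021
p₀ = P(outcome | unexposed) = 316/4263 = 0.074126
PN = (p₁ − p₀)/p₁ = (0.17021 − 0.074126) / 0.17021 ≈ 0.56451.
Attributable cases ≈ PN × (exposed cases) = 0.56451 × 152 ≈ 85.81.

about 86 cases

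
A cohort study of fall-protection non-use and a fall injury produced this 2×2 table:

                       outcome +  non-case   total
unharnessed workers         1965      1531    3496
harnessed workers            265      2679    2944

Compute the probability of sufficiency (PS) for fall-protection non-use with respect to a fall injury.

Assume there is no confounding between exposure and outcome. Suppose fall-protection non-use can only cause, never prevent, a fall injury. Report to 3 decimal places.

PS ≈ 0.519

p₁ = P(outcome | exposed) = 1965/3496 = 0.56207
p₀ = P(outcome | unexposed) = 265/2944 = 0.090014
Under exogeneity and monotonicity, PS = (p₁ − p₀)/(1 − p₀).
PS = (0.56207 − 0.090014) / 0.90999 ≈ 0.5188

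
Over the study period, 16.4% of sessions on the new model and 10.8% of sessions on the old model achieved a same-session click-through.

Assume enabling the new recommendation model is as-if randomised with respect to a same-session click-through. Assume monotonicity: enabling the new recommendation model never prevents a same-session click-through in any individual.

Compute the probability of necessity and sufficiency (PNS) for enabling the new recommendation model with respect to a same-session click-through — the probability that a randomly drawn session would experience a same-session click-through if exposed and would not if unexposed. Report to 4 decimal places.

PNS ≈ 0.0560

p₁ = 0.164, p₀ = 0.108.
Under exogeneity and monotonicity, PNS = p₁ − p₀.
PNS = 0.164 − 0.108 = 0.056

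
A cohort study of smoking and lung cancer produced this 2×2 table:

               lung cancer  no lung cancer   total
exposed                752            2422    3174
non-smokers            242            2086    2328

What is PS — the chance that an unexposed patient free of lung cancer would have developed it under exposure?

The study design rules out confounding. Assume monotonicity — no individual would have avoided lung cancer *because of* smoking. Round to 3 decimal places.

p₁ = P(outcome | exposed) = 752/3174 = 0.23693
p₀ = P(outcome | unexposed) = 242/2328 = 0.10395
Under exogeneity and monotonicity, PS = (p₁ − p₀) / (1 − p₀).
PS = (0.23693 − 0.10395) / (1 − 0.10395) = 0.13297 / 0.89605 ≈ 0.1484

PS ≈ 0.148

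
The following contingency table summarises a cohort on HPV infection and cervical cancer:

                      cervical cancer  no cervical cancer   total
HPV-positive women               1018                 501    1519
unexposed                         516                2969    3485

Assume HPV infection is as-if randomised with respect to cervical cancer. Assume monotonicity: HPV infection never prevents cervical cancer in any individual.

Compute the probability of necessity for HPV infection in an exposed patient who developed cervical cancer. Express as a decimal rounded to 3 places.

PN ≈ 0.779

p₁ = P(outcome | exposed) = 1018/1519 = 0.67018
p₀ = P(outcome | unexposed) = 516/3485 = 0.14806
Under exogeneity and monotonicity, PN = (p₁ − p₀)/p₁.
PN = (0.67018 − 0.14806) / 0.67018 ≈ 0.7791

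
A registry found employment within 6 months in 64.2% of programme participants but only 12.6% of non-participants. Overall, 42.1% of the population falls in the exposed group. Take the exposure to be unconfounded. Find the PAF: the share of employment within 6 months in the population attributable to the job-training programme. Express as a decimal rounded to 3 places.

PAF ≈ 0.633

p₁ = 0.642, p₀ = 0.126.
Overall risk P(Y=1) = π·p₁ + (1−π)·p₀ = 0.421×0.642 + 0.579×0.126 = 0.34324.
Under exogeneity, PAF = [P(Y=1) − p₀] / P(Y=1).
PAF = (0.34324 − 0.126) / 0.34324 ≈ 0.6329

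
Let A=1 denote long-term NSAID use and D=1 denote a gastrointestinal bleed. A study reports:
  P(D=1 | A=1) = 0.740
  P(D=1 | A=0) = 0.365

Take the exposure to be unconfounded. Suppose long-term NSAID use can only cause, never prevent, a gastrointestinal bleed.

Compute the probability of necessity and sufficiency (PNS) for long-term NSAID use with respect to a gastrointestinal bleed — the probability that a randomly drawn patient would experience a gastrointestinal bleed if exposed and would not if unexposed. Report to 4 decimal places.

Let p₁ = 0.74, p₀ = 0.365.
Under exogeneity and monotonicity, PNS = p₁ − p₀.
PNS = 0.74 − 0.365 = 0.375

PNS ≈ 0.3750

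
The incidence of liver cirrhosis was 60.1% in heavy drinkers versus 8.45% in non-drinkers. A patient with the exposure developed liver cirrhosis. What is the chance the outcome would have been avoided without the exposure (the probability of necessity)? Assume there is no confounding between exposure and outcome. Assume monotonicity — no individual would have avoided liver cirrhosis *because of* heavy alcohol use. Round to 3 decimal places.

p₁ = 0.601, p₀ = 0.0845.
Under exogeneity and monotonicity, PN = (p₁ − p₀) / p₁.
PN = (0.601 − 0.0845) / 0.601 = 0.5165 / 0.601 ≈ 0.8594

PN ≈ 0.859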